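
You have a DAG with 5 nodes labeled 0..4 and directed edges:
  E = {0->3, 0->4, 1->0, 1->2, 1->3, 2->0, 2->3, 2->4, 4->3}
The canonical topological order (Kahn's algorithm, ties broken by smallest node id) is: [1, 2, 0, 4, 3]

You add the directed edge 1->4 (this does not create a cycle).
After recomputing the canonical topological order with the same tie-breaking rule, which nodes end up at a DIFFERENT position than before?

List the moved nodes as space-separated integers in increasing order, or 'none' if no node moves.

Answer: none

Derivation:
Old toposort: [1, 2, 0, 4, 3]
Added edge 1->4
Recompute Kahn (smallest-id tiebreak):
  initial in-degrees: [2, 0, 1, 4, 3]
  ready (indeg=0): [1]
  pop 1: indeg[0]->1; indeg[2]->0; indeg[3]->3; indeg[4]->2 | ready=[2] | order so far=[1]
  pop 2: indeg[0]->0; indeg[3]->2; indeg[4]->1 | ready=[0] | order so far=[1, 2]
  pop 0: indeg[3]->1; indeg[4]->0 | ready=[4] | order so far=[1, 2, 0]
  pop 4: indeg[3]->0 | ready=[3] | order so far=[1, 2, 0, 4]
  pop 3: no out-edges | ready=[] | order so far=[1, 2, 0, 4, 3]
New canonical toposort: [1, 2, 0, 4, 3]
Compare positions:
  Node 0: index 2 -> 2 (same)
  Node 1: index 0 -> 0 (same)
  Node 2: index 1 -> 1 (same)
  Node 3: index 4 -> 4 (same)
  Node 4: index 3 -> 3 (same)
Nodes that changed position: none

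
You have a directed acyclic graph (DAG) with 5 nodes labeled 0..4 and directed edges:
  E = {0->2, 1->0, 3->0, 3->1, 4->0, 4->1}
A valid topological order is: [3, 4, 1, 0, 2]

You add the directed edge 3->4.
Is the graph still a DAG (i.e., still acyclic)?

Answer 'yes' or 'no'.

Answer: yes

Derivation:
Given toposort: [3, 4, 1, 0, 2]
Position of 3: index 0; position of 4: index 1
New edge 3->4: forward
Forward edge: respects the existing order. Still a DAG, same toposort still valid.
Still a DAG? yes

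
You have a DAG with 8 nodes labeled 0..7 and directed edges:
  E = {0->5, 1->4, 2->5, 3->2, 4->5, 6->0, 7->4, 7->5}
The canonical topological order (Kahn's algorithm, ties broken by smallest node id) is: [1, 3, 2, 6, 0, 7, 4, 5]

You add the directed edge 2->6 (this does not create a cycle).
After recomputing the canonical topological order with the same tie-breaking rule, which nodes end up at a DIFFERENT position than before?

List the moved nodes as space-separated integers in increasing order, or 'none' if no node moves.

Old toposort: [1, 3, 2, 6, 0, 7, 4, 5]
Added edge 2->6
Recompute Kahn (smallest-id tiebreak):
  initial in-degrees: [1, 0, 1, 0, 2, 4, 1, 0]
  ready (indeg=0): [1, 3, 7]
  pop 1: indeg[4]->1 | ready=[3, 7] | order so far=[1]
  pop 3: indeg[2]->0 | ready=[2, 7] | order so far=[1, 3]
  pop 2: indeg[5]->3; indeg[6]->0 | ready=[6, 7] | order so far=[1, 3, 2]
  pop 6: indeg[0]->0 | ready=[0, 7] | order so far=[1, 3, 2, 6]
  pop 0: indeg[5]->2 | ready=[7] | order so far=[1, 3, 2, 6, 0]
  pop 7: indeg[4]->0; indeg[5]->1 | ready=[4] | order so far=[1, 3, 2, 6, 0, 7]
  pop 4: indeg[5]->0 | ready=[5] | order so far=[1, 3, 2, 6, 0, 7, 4]
  pop 5: no out-edges | ready=[] | order so far=[1, 3, 2, 6, 0, 7, 4, 5]
New canonical toposort: [1, 3, 2, 6, 0, 7, 4, 5]
Compare positions:
  Node 0: index 4 -> 4 (same)
  Node 1: index 0 -> 0 (same)
  Node 2: index 2 -> 2 (same)
  Node 3: index 1 -> 1 (same)
  Node 4: index 6 -> 6 (same)
  Node 5: index 7 -> 7 (same)
  Node 6: index 3 -> 3 (same)
  Node 7: index 5 -> 5 (same)
Nodes that changed position: none

Answer: none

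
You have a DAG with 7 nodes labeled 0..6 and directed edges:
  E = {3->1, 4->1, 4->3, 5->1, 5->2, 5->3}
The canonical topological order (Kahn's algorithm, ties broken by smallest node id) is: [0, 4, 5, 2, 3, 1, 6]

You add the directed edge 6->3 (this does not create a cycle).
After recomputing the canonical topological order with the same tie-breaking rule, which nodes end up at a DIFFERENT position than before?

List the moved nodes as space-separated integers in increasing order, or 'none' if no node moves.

Old toposort: [0, 4, 5, 2, 3, 1, 6]
Added edge 6->3
Recompute Kahn (smallest-id tiebreak):
  initial in-degrees: [0, 3, 1, 3, 0, 0, 0]
  ready (indeg=0): [0, 4, 5, 6]
  pop 0: no out-edges | ready=[4, 5, 6] | order so far=[0]
  pop 4: indeg[1]->2; indeg[3]->2 | ready=[5, 6] | order so far=[0, 4]
  pop 5: indeg[1]->1; indeg[2]->0; indeg[3]->1 | ready=[2, 6] | order so far=[0, 4, 5]
  pop 2: no out-edges | ready=[6] | order so far=[0, 4, 5, 2]
  pop 6: indeg[3]->0 | ready=[3] | order so far=[0, 4, 5, 2, 6]
  pop 3: indeg[1]->0 | ready=[1] | order so far=[0, 4, 5, 2, 6, 3]
  pop 1: no out-edges | ready=[] | order so far=[0, 4, 5, 2, 6, 3, 1]
New canonical toposort: [0, 4, 5, 2, 6, 3, 1]
Compare positions:
  Node 0: index 0 -> 0 (same)
  Node 1: index 5 -> 6 (moved)
  Node 2: index 3 -> 3 (same)
  Node 3: index 4 -> 5 (moved)
  Node 4: index 1 -> 1 (same)
  Node 5: index 2 -> 2 (same)
  Node 6: index 6 -> 4 (moved)
Nodes that changed position: 1 3 6

Answer: 1 3 6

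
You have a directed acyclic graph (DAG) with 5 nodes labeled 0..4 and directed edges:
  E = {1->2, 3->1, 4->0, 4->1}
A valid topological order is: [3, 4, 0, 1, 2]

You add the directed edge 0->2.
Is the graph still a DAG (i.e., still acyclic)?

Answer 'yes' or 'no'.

Answer: yes

Derivation:
Given toposort: [3, 4, 0, 1, 2]
Position of 0: index 2; position of 2: index 4
New edge 0->2: forward
Forward edge: respects the existing order. Still a DAG, same toposort still valid.
Still a DAG? yes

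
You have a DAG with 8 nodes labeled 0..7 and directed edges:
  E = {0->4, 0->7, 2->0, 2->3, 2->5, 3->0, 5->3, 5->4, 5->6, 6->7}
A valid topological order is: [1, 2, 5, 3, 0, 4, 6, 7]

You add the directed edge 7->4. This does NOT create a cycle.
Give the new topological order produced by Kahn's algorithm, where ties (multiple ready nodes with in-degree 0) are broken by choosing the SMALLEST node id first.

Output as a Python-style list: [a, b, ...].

Answer: [1, 2, 5, 3, 0, 6, 7, 4]

Derivation:
Old toposort: [1, 2, 5, 3, 0, 4, 6, 7]
Added edge: 7->4
Position of 7 (7) > position of 4 (5). Must reorder: 7 must now come before 4.
Run Kahn's algorithm (break ties by smallest node id):
  initial in-degrees: [2, 0, 0, 2, 3, 1, 1, 2]
  ready (indeg=0): [1, 2]
  pop 1: no out-edges | ready=[2] | order so far=[1]
  pop 2: indeg[0]->1; indeg[3]->1; indeg[5]->0 | ready=[5] | order so far=[1, 2]
  pop 5: indeg[3]->0; indeg[4]->2; indeg[6]->0 | ready=[3, 6] | order so far=[1, 2, 5]
  pop 3: indeg[0]->0 | ready=[0, 6] | order so far=[1, 2, 5, 3]
  pop 0: indeg[4]->1; indeg[7]->1 | ready=[6] | order so far=[1, 2, 5, 3, 0]
  pop 6: indeg[7]->0 | ready=[7] | order so far=[1, 2, 5, 3, 0, 6]
  pop 7: indeg[4]->0 | ready=[4] | order so far=[1, 2, 5, 3, 0, 6, 7]
  pop 4: no out-edges | ready=[] | order so far=[1, 2, 5, 3, 0, 6, 7, 4]
  Result: [1, 2, 5, 3, 0, 6, 7, 4]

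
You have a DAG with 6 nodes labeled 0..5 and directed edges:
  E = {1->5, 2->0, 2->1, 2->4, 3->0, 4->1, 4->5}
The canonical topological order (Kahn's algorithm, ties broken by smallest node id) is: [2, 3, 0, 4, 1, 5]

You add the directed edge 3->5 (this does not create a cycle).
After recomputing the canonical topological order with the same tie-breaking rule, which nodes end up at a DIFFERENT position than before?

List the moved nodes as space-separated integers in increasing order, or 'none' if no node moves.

Answer: none

Derivation:
Old toposort: [2, 3, 0, 4, 1, 5]
Added edge 3->5
Recompute Kahn (smallest-id tiebreak):
  initial in-degrees: [2, 2, 0, 0, 1, 3]
  ready (indeg=0): [2, 3]
  pop 2: indeg[0]->1; indeg[1]->1; indeg[4]->0 | ready=[3, 4] | order so far=[2]
  pop 3: indeg[0]->0; indeg[5]->2 | ready=[0, 4] | order so far=[2, 3]
  pop 0: no out-edges | ready=[4] | order so far=[2, 3, 0]
  pop 4: indeg[1]->0; indeg[5]->1 | ready=[1] | order so far=[2, 3, 0, 4]
  pop 1: indeg[5]->0 | ready=[5] | order so far=[2, 3, 0, 4, 1]
  pop 5: no out-edges | ready=[] | order so far=[2, 3, 0, 4, 1, 5]
New canonical toposort: [2, 3, 0, 4, 1, 5]
Compare positions:
  Node 0: index 2 -> 2 (same)
  Node 1: index 4 -> 4 (same)
  Node 2: index 0 -> 0 (same)
  Node 3: index 1 -> 1 (same)
  Node 4: index 3 -> 3 (same)
  Node 5: index 5 -> 5 (same)
Nodes that changed position: none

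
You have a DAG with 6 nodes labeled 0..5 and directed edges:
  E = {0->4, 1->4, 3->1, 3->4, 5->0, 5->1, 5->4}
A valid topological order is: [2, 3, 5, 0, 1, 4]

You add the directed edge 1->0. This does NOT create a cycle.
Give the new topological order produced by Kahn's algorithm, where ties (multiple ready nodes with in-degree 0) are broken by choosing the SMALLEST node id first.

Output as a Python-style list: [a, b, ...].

Answer: [2, 3, 5, 1, 0, 4]

Derivation:
Old toposort: [2, 3, 5, 0, 1, 4]
Added edge: 1->0
Position of 1 (4) > position of 0 (3). Must reorder: 1 must now come before 0.
Run Kahn's algorithm (break ties by smallest node id):
  initial in-degrees: [2, 2, 0, 0, 4, 0]
  ready (indeg=0): [2, 3, 5]
  pop 2: no out-edges | ready=[3, 5] | order so far=[2]
  pop 3: indeg[1]->1; indeg[4]->3 | ready=[5] | order so far=[2, 3]
  pop 5: indeg[0]->1; indeg[1]->0; indeg[4]->2 | ready=[1] | order so far=[2, 3, 5]
  pop 1: indeg[0]->0; indeg[4]->1 | ready=[0] | order so far=[2, 3, 5, 1]
  pop 0: indeg[4]->0 | ready=[4] | order so far=[2, 3, 5, 1, 0]
  pop 4: no out-edges | ready=[] | order so far=[2, 3, 5, 1, 0, 4]
  Result: [2, 3, 5, 1, 0, 4]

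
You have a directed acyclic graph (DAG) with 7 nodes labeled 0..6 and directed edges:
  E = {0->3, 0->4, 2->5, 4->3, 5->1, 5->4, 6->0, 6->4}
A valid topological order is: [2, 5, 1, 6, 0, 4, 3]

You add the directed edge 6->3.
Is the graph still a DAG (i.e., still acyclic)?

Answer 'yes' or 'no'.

Given toposort: [2, 5, 1, 6, 0, 4, 3]
Position of 6: index 3; position of 3: index 6
New edge 6->3: forward
Forward edge: respects the existing order. Still a DAG, same toposort still valid.
Still a DAG? yes

Answer: yes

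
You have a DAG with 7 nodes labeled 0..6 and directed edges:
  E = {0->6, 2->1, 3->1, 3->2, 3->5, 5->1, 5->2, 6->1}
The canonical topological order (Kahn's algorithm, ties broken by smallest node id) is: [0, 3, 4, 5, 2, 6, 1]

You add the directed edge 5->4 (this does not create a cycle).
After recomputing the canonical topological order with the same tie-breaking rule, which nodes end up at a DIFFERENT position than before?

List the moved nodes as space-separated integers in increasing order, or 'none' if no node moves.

Old toposort: [0, 3, 4, 5, 2, 6, 1]
Added edge 5->4
Recompute Kahn (smallest-id tiebreak):
  initial in-degrees: [0, 4, 2, 0, 1, 1, 1]
  ready (indeg=0): [0, 3]
  pop 0: indeg[6]->0 | ready=[3, 6] | order so far=[0]
  pop 3: indeg[1]->3; indeg[2]->1; indeg[5]->0 | ready=[5, 6] | order so far=[0, 3]
  pop 5: indeg[1]->2; indeg[2]->0; indeg[4]->0 | ready=[2, 4, 6] | order so far=[0, 3, 5]
  pop 2: indeg[1]->1 | ready=[4, 6] | order so far=[0, 3, 5, 2]
  pop 4: no out-edges | ready=[6] | order so far=[0, 3, 5, 2, 4]
  pop 6: indeg[1]->0 | ready=[1] | order so far=[0, 3, 5, 2, 4, 6]
  pop 1: no out-edges | ready=[] | order so far=[0, 3, 5, 2, 4, 6, 1]
New canonical toposort: [0, 3, 5, 2, 4, 6, 1]
Compare positions:
  Node 0: index 0 -> 0 (same)
  Node 1: index 6 -> 6 (same)
  Node 2: index 4 -> 3 (moved)
  Node 3: index 1 -> 1 (same)
  Node 4: index 2 -> 4 (moved)
  Node 5: index 3 -> 2 (moved)
  Node 6: index 5 -> 5 (same)
Nodes that changed position: 2 4 5

Answer: 2 4 5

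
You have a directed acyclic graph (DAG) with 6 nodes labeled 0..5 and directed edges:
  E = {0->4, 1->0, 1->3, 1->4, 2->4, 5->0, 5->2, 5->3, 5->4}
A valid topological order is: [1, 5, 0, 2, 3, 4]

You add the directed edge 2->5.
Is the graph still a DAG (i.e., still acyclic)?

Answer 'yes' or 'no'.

Given toposort: [1, 5, 0, 2, 3, 4]
Position of 2: index 3; position of 5: index 1
New edge 2->5: backward (u after v in old order)
Backward edge: old toposort is now invalid. Check if this creates a cycle.
Does 5 already reach 2? Reachable from 5: [0, 2, 3, 4, 5]. YES -> cycle!
Still a DAG? no

Answer: no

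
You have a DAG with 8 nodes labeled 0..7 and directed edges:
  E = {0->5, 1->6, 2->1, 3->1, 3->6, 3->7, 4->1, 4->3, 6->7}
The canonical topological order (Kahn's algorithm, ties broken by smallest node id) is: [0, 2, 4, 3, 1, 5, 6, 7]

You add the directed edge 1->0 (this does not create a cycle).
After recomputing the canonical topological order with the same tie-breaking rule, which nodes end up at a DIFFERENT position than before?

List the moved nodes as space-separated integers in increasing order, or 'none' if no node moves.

Answer: 0 1 2 3 4

Derivation:
Old toposort: [0, 2, 4, 3, 1, 5, 6, 7]
Added edge 1->0
Recompute Kahn (smallest-id tiebreak):
  initial in-degrees: [1, 3, 0, 1, 0, 1, 2, 2]
  ready (indeg=0): [2, 4]
  pop 2: indeg[1]->2 | ready=[4] | order so far=[2]
  pop 4: indeg[1]->1; indeg[3]->0 | ready=[3] | order so far=[2, 4]
  pop 3: indeg[1]->0; indeg[6]->1; indeg[7]->1 | ready=[1] | order so far=[2, 4, 3]
  pop 1: indeg[0]->0; indeg[6]->0 | ready=[0, 6] | order so far=[2, 4, 3, 1]
  pop 0: indeg[5]->0 | ready=[5, 6] | order so far=[2, 4, 3, 1, 0]
  pop 5: no out-edges | ready=[6] | order so far=[2, 4, 3, 1, 0, 5]
  pop 6: indeg[7]->0 | ready=[7] | order so far=[2, 4, 3, 1, 0, 5, 6]
  pop 7: no out-edges | ready=[] | order so far=[2, 4, 3, 1, 0, 5, 6, 7]
New canonical toposort: [2, 4, 3, 1, 0, 5, 6, 7]
Compare positions:
  Node 0: index 0 -> 4 (moved)
  Node 1: index 4 -> 3 (moved)
  Node 2: index 1 -> 0 (moved)
  Node 3: index 3 -> 2 (moved)
  Node 4: index 2 -> 1 (moved)
  Node 5: index 5 -> 5 (same)
  Node 6: index 6 -> 6 (same)
  Node 7: index 7 -> 7 (same)
Nodes that changed position: 0 1 2 3 4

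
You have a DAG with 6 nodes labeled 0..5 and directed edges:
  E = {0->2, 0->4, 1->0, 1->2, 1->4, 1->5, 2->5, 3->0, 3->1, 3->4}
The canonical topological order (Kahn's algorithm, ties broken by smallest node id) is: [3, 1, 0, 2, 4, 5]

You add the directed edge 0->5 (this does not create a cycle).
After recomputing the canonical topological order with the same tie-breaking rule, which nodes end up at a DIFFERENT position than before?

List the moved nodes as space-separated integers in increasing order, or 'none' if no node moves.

Old toposort: [3, 1, 0, 2, 4, 5]
Added edge 0->5
Recompute Kahn (smallest-id tiebreak):
  initial in-degrees: [2, 1, 2, 0, 3, 3]
  ready (indeg=0): [3]
  pop 3: indeg[0]->1; indeg[1]->0; indeg[4]->2 | ready=[1] | order so far=[3]
  pop 1: indeg[0]->0; indeg[2]->1; indeg[4]->1; indeg[5]->2 | ready=[0] | order so far=[3, 1]
  pop 0: indeg[2]->0; indeg[4]->0; indeg[5]->1 | ready=[2, 4] | order so far=[3, 1, 0]
  pop 2: indeg[5]->0 | ready=[4, 5] | order so far=[3, 1, 0, 2]
  pop 4: no out-edges | ready=[5] | order so far=[3, 1, 0, 2, 4]
  pop 5: no out-edges | ready=[] | order so far=[3, 1, 0, 2, 4, 5]
New canonical toposort: [3, 1, 0, 2, 4, 5]
Compare positions:
  Node 0: index 2 -> 2 (same)
  Node 1: index 1 -> 1 (same)
  Node 2: index 3 -> 3 (same)
  Node 3: index 0 -> 0 (same)
  Node 4: index 4 -> 4 (same)
  Node 5: index 5 -> 5 (same)
Nodes that changed position: none

Answer: none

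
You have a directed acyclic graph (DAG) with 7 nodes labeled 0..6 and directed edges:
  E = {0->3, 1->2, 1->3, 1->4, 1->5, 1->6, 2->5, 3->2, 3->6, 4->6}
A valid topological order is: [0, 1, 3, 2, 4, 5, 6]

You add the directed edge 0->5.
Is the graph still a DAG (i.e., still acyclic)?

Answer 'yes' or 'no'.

Answer: yes

Derivation:
Given toposort: [0, 1, 3, 2, 4, 5, 6]
Position of 0: index 0; position of 5: index 5
New edge 0->5: forward
Forward edge: respects the existing order. Still a DAG, same toposort still valid.
Still a DAG? yes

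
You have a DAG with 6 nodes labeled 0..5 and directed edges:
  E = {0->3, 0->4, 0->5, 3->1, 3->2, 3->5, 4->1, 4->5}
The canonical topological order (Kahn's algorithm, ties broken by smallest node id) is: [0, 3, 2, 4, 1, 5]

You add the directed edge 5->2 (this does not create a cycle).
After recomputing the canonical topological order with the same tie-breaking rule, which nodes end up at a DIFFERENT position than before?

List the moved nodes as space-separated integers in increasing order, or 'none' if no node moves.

Answer: 1 2 4 5

Derivation:
Old toposort: [0, 3, 2, 4, 1, 5]
Added edge 5->2
Recompute Kahn (smallest-id tiebreak):
  initial in-degrees: [0, 2, 2, 1, 1, 3]
  ready (indeg=0): [0]
  pop 0: indeg[3]->0; indeg[4]->0; indeg[5]->2 | ready=[3, 4] | order so far=[0]
  pop 3: indeg[1]->1; indeg[2]->1; indeg[5]->1 | ready=[4] | order so far=[0, 3]
  pop 4: indeg[1]->0; indeg[5]->0 | ready=[1, 5] | order so far=[0, 3, 4]
  pop 1: no out-edges | ready=[5] | order so far=[0, 3, 4, 1]
  pop 5: indeg[2]->0 | ready=[2] | order so far=[0, 3, 4, 1, 5]
  pop 2: no out-edges | ready=[] | order so far=[0, 3, 4, 1, 5, 2]
New canonical toposort: [0, 3, 4, 1, 5, 2]
Compare positions:
  Node 0: index 0 -> 0 (same)
  Node 1: index 4 -> 3 (moved)
  Node 2: index 2 -> 5 (moved)
  Node 3: index 1 -> 1 (same)
  Node 4: index 3 -> 2 (moved)
  Node 5: index 5 -> 4 (moved)
Nodes that changed position: 1 2 4 5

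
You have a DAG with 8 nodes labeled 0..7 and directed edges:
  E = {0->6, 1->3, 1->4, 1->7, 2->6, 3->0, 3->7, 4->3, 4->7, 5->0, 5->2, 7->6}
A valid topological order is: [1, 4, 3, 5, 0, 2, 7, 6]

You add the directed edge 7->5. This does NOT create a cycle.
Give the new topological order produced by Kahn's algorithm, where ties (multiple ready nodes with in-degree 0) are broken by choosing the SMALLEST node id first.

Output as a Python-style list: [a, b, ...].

Old toposort: [1, 4, 3, 5, 0, 2, 7, 6]
Added edge: 7->5
Position of 7 (6) > position of 5 (3). Must reorder: 7 must now come before 5.
Run Kahn's algorithm (break ties by smallest node id):
  initial in-degrees: [2, 0, 1, 2, 1, 1, 3, 3]
  ready (indeg=0): [1]
  pop 1: indeg[3]->1; indeg[4]->0; indeg[7]->2 | ready=[4] | order so far=[1]
  pop 4: indeg[3]->0; indeg[7]->1 | ready=[3] | order so far=[1, 4]
  pop 3: indeg[0]->1; indeg[7]->0 | ready=[7] | order so far=[1, 4, 3]
  pop 7: indeg[5]->0; indeg[6]->2 | ready=[5] | order so far=[1, 4, 3, 7]
  pop 5: indeg[0]->0; indeg[2]->0 | ready=[0, 2] | order so far=[1, 4, 3, 7, 5]
  pop 0: indeg[6]->1 | ready=[2] | order so far=[1, 4, 3, 7, 5, 0]
  pop 2: indeg[6]->0 | ready=[6] | order so far=[1, 4, 3, 7, 5, 0, 2]
  pop 6: no out-edges | ready=[] | order so far=[1, 4, 3, 7, 5, 0, 2, 6]
  Result: [1, 4, 3, 7, 5, 0, 2, 6]

Answer: [1, 4, 3, 7, 5, 0, 2, 6]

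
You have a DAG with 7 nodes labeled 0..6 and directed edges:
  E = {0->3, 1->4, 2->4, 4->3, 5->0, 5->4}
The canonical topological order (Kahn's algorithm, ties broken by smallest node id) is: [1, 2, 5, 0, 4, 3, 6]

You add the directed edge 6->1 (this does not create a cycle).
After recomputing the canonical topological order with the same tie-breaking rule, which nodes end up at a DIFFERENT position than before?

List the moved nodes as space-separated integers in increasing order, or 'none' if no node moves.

Old toposort: [1, 2, 5, 0, 4, 3, 6]
Added edge 6->1
Recompute Kahn (smallest-id tiebreak):
  initial in-degrees: [1, 1, 0, 2, 3, 0, 0]
  ready (indeg=0): [2, 5, 6]
  pop 2: indeg[4]->2 | ready=[5, 6] | order so far=[2]
  pop 5: indeg[0]->0; indeg[4]->1 | ready=[0, 6] | order so far=[2, 5]
  pop 0: indeg[3]->1 | ready=[6] | order so far=[2, 5, 0]
  pop 6: indeg[1]->0 | ready=[1] | order so far=[2, 5, 0, 6]
  pop 1: indeg[4]->0 | ready=[4] | order so far=[2, 5, 0, 6, 1]
  pop 4: indeg[3]->0 | ready=[3] | order so far=[2, 5, 0, 6, 1, 4]
  pop 3: no out-edges | ready=[] | order so far=[2, 5, 0, 6, 1, 4, 3]
New canonical toposort: [2, 5, 0, 6, 1, 4, 3]
Compare positions:
  Node 0: index 3 -> 2 (moved)
  Node 1: index 0 -> 4 (moved)
  Node 2: index 1 -> 0 (moved)
  Node 3: index 5 -> 6 (moved)
  Node 4: index 4 -> 5 (moved)
  Node 5: index 2 -> 1 (moved)
  Node 6: index 6 -> 3 (moved)
Nodes that changed position: 0 1 2 3 4 5 6

Answer: 0 1 2 3 4 5 6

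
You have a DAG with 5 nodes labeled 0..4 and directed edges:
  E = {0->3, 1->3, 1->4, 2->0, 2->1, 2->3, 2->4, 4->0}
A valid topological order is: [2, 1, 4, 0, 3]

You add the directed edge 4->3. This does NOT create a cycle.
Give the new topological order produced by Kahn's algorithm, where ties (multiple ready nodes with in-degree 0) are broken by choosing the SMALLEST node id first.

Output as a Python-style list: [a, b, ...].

Old toposort: [2, 1, 4, 0, 3]
Added edge: 4->3
Position of 4 (2) < position of 3 (4). Old order still valid.
Run Kahn's algorithm (break ties by smallest node id):
  initial in-degrees: [2, 1, 0, 4, 2]
  ready (indeg=0): [2]
  pop 2: indeg[0]->1; indeg[1]->0; indeg[3]->3; indeg[4]->1 | ready=[1] | order so far=[2]
  pop 1: indeg[3]->2; indeg[4]->0 | ready=[4] | order so far=[2, 1]
  pop 4: indeg[0]->0; indeg[3]->1 | ready=[0] | order so far=[2, 1, 4]
  pop 0: indeg[3]->0 | ready=[3] | order so far=[2, 1, 4, 0]
  pop 3: no out-edges | ready=[] | order so far=[2, 1, 4, 0, 3]
  Result: [2, 1, 4, 0, 3]

Answer: [2, 1, 4, 0, 3]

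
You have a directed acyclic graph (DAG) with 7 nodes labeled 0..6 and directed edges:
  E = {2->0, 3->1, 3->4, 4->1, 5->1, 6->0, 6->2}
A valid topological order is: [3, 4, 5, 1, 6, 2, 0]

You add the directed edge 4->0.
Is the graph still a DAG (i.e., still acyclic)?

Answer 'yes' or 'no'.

Answer: yes

Derivation:
Given toposort: [3, 4, 5, 1, 6, 2, 0]
Position of 4: index 1; position of 0: index 6
New edge 4->0: forward
Forward edge: respects the existing order. Still a DAG, same toposort still valid.
Still a DAG? yes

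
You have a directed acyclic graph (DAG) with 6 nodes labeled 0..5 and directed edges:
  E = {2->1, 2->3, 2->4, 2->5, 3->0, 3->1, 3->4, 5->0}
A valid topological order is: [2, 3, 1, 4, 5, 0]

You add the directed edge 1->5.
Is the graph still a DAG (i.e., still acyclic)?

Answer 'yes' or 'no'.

Answer: yes

Derivation:
Given toposort: [2, 3, 1, 4, 5, 0]
Position of 1: index 2; position of 5: index 4
New edge 1->5: forward
Forward edge: respects the existing order. Still a DAG, same toposort still valid.
Still a DAG? yes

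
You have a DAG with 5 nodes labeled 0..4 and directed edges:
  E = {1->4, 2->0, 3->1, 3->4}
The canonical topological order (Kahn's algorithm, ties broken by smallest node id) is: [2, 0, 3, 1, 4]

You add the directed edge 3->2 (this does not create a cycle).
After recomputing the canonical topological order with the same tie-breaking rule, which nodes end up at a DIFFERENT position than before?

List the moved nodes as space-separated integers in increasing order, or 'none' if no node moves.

Old toposort: [2, 0, 3, 1, 4]
Added edge 3->2
Recompute Kahn (smallest-id tiebreak):
  initial in-degrees: [1, 1, 1, 0, 2]
  ready (indeg=0): [3]
  pop 3: indeg[1]->0; indeg[2]->0; indeg[4]->1 | ready=[1, 2] | order so far=[3]
  pop 1: indeg[4]->0 | ready=[2, 4] | order so far=[3, 1]
  pop 2: indeg[0]->0 | ready=[0, 4] | order so far=[3, 1, 2]
  pop 0: no out-edges | ready=[4] | order so far=[3, 1, 2, 0]
  pop 4: no out-edges | ready=[] | order so far=[3, 1, 2, 0, 4]
New canonical toposort: [3, 1, 2, 0, 4]
Compare positions:
  Node 0: index 1 -> 3 (moved)
  Node 1: index 3 -> 1 (moved)
  Node 2: index 0 -> 2 (moved)
  Node 3: index 2 -> 0 (moved)
  Node 4: index 4 -> 4 (same)
Nodes that changed position: 0 1 2 3

Answer: 0 1 2 3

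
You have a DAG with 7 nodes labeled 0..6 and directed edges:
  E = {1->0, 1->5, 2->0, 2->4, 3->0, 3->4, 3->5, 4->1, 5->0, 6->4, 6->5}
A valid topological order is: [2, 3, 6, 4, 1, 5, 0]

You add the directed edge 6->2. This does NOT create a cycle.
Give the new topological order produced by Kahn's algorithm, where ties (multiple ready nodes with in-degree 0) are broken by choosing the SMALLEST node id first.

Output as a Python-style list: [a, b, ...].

Answer: [3, 6, 2, 4, 1, 5, 0]

Derivation:
Old toposort: [2, 3, 6, 4, 1, 5, 0]
Added edge: 6->2
Position of 6 (2) > position of 2 (0). Must reorder: 6 must now come before 2.
Run Kahn's algorithm (break ties by smallest node id):
  initial in-degrees: [4, 1, 1, 0, 3, 3, 0]
  ready (indeg=0): [3, 6]
  pop 3: indeg[0]->3; indeg[4]->2; indeg[5]->2 | ready=[6] | order so far=[3]
  pop 6: indeg[2]->0; indeg[4]->1; indeg[5]->1 | ready=[2] | order so far=[3, 6]
  pop 2: indeg[0]->2; indeg[4]->0 | ready=[4] | order so far=[3, 6, 2]
  pop 4: indeg[1]->0 | ready=[1] | order so far=[3, 6, 2, 4]
  pop 1: indeg[0]->1; indeg[5]->0 | ready=[5] | order so far=[3, 6, 2, 4, 1]
  pop 5: indeg[0]->0 | ready=[0] | order so far=[3, 6, 2, 4, 1, 5]
  pop 0: no out-edges | ready=[] | order so far=[3, 6, 2, 4, 1, 5, 0]
  Result: [3, 6, 2, 4, 1, 5, 0]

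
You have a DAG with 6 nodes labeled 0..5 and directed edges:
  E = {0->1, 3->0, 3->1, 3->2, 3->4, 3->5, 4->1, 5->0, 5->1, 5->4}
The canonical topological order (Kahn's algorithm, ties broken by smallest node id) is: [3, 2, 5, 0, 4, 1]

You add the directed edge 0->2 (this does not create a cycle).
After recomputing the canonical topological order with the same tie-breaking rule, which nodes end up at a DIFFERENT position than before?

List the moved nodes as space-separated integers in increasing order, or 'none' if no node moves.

Answer: 0 2 5

Derivation:
Old toposort: [3, 2, 5, 0, 4, 1]
Added edge 0->2
Recompute Kahn (smallest-id tiebreak):
  initial in-degrees: [2, 4, 2, 0, 2, 1]
  ready (indeg=0): [3]
  pop 3: indeg[0]->1; indeg[1]->3; indeg[2]->1; indeg[4]->1; indeg[5]->0 | ready=[5] | order so far=[3]
  pop 5: indeg[0]->0; indeg[1]->2; indeg[4]->0 | ready=[0, 4] | order so far=[3, 5]
  pop 0: indeg[1]->1; indeg[2]->0 | ready=[2, 4] | order so far=[3, 5, 0]
  pop 2: no out-edges | ready=[4] | order so far=[3, 5, 0, 2]
  pop 4: indeg[1]->0 | ready=[1] | order so far=[3, 5, 0, 2, 4]
  pop 1: no out-edges | ready=[] | order so far=[3, 5, 0, 2, 4, 1]
New canonical toposort: [3, 5, 0, 2, 4, 1]
Compare positions:
  Node 0: index 3 -> 2 (moved)
  Node 1: index 5 -> 5 (same)
  Node 2: index 1 -> 3 (moved)
  Node 3: index 0 -> 0 (same)
  Node 4: index 4 -> 4 (same)
  Node 5: index 2 -> 1 (moved)
Nodes that changed position: 0 2 5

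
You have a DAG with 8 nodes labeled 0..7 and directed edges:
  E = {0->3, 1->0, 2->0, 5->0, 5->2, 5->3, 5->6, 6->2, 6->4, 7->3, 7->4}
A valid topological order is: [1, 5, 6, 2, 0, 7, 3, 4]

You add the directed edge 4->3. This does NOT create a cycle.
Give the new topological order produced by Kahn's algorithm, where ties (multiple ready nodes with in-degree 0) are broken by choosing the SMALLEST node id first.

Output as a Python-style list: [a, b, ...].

Old toposort: [1, 5, 6, 2, 0, 7, 3, 4]
Added edge: 4->3
Position of 4 (7) > position of 3 (6). Must reorder: 4 must now come before 3.
Run Kahn's algorithm (break ties by smallest node id):
  initial in-degrees: [3, 0, 2, 4, 2, 0, 1, 0]
  ready (indeg=0): [1, 5, 7]
  pop 1: indeg[0]->2 | ready=[5, 7] | order so far=[1]
  pop 5: indeg[0]->1; indeg[2]->1; indeg[3]->3; indeg[6]->0 | ready=[6, 7] | order so far=[1, 5]
  pop 6: indeg[2]->0; indeg[4]->1 | ready=[2, 7] | order so far=[1, 5, 6]
  pop 2: indeg[0]->0 | ready=[0, 7] | order so far=[1, 5, 6, 2]
  pop 0: indeg[3]->2 | ready=[7] | order so far=[1, 5, 6, 2, 0]
  pop 7: indeg[3]->1; indeg[4]->0 | ready=[4] | order so far=[1, 5, 6, 2, 0, 7]
  pop 4: indeg[3]->0 | ready=[3] | order so far=[1, 5, 6, 2, 0, 7, 4]
  pop 3: no out-edges | ready=[] | order so far=[1, 5, 6, 2, 0, 7, 4, 3]
  Result: [1, 5, 6, 2, 0, 7, 4, 3]

Answer: [1, 5, 6, 2, 0, 7, 4, 3]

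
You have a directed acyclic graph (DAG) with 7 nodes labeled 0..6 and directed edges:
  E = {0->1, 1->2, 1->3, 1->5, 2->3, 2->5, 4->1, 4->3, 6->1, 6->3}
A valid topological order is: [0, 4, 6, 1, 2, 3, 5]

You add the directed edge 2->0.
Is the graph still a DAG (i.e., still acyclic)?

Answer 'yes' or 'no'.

Given toposort: [0, 4, 6, 1, 2, 3, 5]
Position of 2: index 4; position of 0: index 0
New edge 2->0: backward (u after v in old order)
Backward edge: old toposort is now invalid. Check if this creates a cycle.
Does 0 already reach 2? Reachable from 0: [0, 1, 2, 3, 5]. YES -> cycle!
Still a DAG? no

Answer: no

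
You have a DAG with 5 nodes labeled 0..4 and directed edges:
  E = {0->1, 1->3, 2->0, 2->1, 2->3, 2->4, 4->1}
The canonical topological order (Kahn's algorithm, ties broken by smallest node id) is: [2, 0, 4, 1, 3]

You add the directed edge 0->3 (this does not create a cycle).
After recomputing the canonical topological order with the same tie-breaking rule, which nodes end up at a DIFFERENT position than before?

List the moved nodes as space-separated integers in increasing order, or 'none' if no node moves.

Old toposort: [2, 0, 4, 1, 3]
Added edge 0->3
Recompute Kahn (smallest-id tiebreak):
  initial in-degrees: [1, 3, 0, 3, 1]
  ready (indeg=0): [2]
  pop 2: indeg[0]->0; indeg[1]->2; indeg[3]->2; indeg[4]->0 | ready=[0, 4] | order so far=[2]
  pop 0: indeg[1]->1; indeg[3]->1 | ready=[4] | order so far=[2, 0]
  pop 4: indeg[1]->0 | ready=[1] | order so far=[2, 0, 4]
  pop 1: indeg[3]->0 | ready=[3] | order so far=[2, 0, 4, 1]
  pop 3: no out-edges | ready=[] | order so far=[2, 0, 4, 1, 3]
New canonical toposort: [2, 0, 4, 1, 3]
Compare positions:
  Node 0: index 1 -> 1 (same)
  Node 1: index 3 -> 3 (same)
  Node 2: index 0 -> 0 (same)
  Node 3: index 4 -> 4 (same)
  Node 4: index 2 -> 2 (same)
Nodes that changed position: none

Answer: none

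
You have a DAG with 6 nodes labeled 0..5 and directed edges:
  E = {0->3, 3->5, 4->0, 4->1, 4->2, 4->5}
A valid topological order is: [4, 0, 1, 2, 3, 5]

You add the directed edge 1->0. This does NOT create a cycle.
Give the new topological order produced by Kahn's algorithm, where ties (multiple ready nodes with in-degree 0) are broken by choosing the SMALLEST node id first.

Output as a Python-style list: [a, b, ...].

Answer: [4, 1, 0, 2, 3, 5]

Derivation:
Old toposort: [4, 0, 1, 2, 3, 5]
Added edge: 1->0
Position of 1 (2) > position of 0 (1). Must reorder: 1 must now come before 0.
Run Kahn's algorithm (break ties by smallest node id):
  initial in-degrees: [2, 1, 1, 1, 0, 2]
  ready (indeg=0): [4]
  pop 4: indeg[0]->1; indeg[1]->0; indeg[2]->0; indeg[5]->1 | ready=[1, 2] | order so far=[4]
  pop 1: indeg[0]->0 | ready=[0, 2] | order so far=[4, 1]
  pop 0: indeg[3]->0 | ready=[2, 3] | order so far=[4, 1, 0]
  pop 2: no out-edges | ready=[3] | order so far=[4, 1, 0, 2]
  pop 3: indeg[5]->0 | ready=[5] | order so far=[4, 1, 0, 2, 3]
  pop 5: no out-edges | ready=[] | order so far=[4, 1, 0, 2, 3, 5]
  Result: [4, 1, 0, 2, 3, 5]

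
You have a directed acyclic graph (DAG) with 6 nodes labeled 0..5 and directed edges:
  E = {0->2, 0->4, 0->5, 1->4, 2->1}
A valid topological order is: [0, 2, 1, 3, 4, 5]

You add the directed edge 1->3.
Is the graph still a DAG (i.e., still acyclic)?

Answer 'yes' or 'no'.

Given toposort: [0, 2, 1, 3, 4, 5]
Position of 1: index 2; position of 3: index 3
New edge 1->3: forward
Forward edge: respects the existing order. Still a DAG, same toposort still valid.
Still a DAG? yes

Answer: yes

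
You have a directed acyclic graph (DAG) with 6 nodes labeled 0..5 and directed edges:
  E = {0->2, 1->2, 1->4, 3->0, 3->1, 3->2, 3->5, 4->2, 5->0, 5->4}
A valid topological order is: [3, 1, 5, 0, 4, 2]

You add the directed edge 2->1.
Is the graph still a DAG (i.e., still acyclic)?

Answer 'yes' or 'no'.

Given toposort: [3, 1, 5, 0, 4, 2]
Position of 2: index 5; position of 1: index 1
New edge 2->1: backward (u after v in old order)
Backward edge: old toposort is now invalid. Check if this creates a cycle.
Does 1 already reach 2? Reachable from 1: [1, 2, 4]. YES -> cycle!
Still a DAG? no

Answer: no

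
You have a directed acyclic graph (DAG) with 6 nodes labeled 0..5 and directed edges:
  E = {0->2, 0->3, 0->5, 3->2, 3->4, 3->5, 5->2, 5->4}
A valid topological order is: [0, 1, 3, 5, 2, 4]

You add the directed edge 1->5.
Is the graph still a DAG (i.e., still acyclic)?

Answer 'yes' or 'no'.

Given toposort: [0, 1, 3, 5, 2, 4]
Position of 1: index 1; position of 5: index 3
New edge 1->5: forward
Forward edge: respects the existing order. Still a DAG, same toposort still valid.
Still a DAG? yes

Answer: yes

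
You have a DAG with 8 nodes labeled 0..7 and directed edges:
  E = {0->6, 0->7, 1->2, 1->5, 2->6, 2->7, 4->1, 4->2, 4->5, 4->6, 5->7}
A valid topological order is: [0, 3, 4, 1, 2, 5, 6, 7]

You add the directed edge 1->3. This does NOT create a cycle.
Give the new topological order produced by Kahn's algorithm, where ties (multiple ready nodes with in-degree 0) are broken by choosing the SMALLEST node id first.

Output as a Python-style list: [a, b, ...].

Answer: [0, 4, 1, 2, 3, 5, 6, 7]

Derivation:
Old toposort: [0, 3, 4, 1, 2, 5, 6, 7]
Added edge: 1->3
Position of 1 (3) > position of 3 (1). Must reorder: 1 must now come before 3.
Run Kahn's algorithm (break ties by smallest node id):
  initial in-degrees: [0, 1, 2, 1, 0, 2, 3, 3]
  ready (indeg=0): [0, 4]
  pop 0: indeg[6]->2; indeg[7]->2 | ready=[4] | order so far=[0]
  pop 4: indeg[1]->0; indeg[2]->1; indeg[5]->1; indeg[6]->1 | ready=[1] | order so far=[0, 4]
  pop 1: indeg[2]->0; indeg[3]->0; indeg[5]->0 | ready=[2, 3, 5] | order so far=[0, 4, 1]
  pop 2: indeg[6]->0; indeg[7]->1 | ready=[3, 5, 6] | order so far=[0, 4, 1, 2]
  pop 3: no out-edges | ready=[5, 6] | order so far=[0, 4, 1, 2, 3]
  pop 5: indeg[7]->0 | ready=[6, 7] | order so far=[0, 4, 1, 2, 3, 5]
  pop 6: no out-edges | ready=[7] | order so far=[0, 4, 1, 2, 3, 5, 6]
  pop 7: no out-edges | ready=[] | order so far=[0, 4, 1, 2, 3, 5, 6, 7]
  Result: [0, 4, 1, 2, 3, 5, 6, 7]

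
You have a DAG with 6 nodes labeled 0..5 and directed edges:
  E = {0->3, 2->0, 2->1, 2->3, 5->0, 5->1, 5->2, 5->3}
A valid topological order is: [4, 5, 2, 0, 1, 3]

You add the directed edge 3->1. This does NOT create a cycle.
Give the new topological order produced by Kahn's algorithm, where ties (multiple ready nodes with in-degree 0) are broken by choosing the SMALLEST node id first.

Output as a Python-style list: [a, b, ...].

Old toposort: [4, 5, 2, 0, 1, 3]
Added edge: 3->1
Position of 3 (5) > position of 1 (4). Must reorder: 3 must now come before 1.
Run Kahn's algorithm (break ties by smallest node id):
  initial in-degrees: [2, 3, 1, 3, 0, 0]
  ready (indeg=0): [4, 5]
  pop 4: no out-edges | ready=[5] | order so far=[4]
  pop 5: indeg[0]->1; indeg[1]->2; indeg[2]->0; indeg[3]->2 | ready=[2] | order so far=[4, 5]
  pop 2: indeg[0]->0; indeg[1]->1; indeg[3]->1 | ready=[0] | order so far=[4, 5, 2]
  pop 0: indeg[3]->0 | ready=[3] | order so far=[4, 5, 2, 0]
  pop 3: indeg[1]->0 | ready=[1] | order so far=[4, 5, 2, 0, 3]
  pop 1: no out-edges | ready=[] | order so far=[4, 5, 2, 0, 3, 1]
  Result: [4, 5, 2, 0, 3, 1]

Answer: [4, 5, 2, 0, 3, 1]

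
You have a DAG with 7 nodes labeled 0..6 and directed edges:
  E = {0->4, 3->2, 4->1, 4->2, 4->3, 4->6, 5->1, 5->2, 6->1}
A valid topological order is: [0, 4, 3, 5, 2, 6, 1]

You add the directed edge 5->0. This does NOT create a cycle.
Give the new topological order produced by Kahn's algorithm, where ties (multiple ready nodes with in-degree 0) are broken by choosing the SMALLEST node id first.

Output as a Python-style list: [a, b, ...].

Old toposort: [0, 4, 3, 5, 2, 6, 1]
Added edge: 5->0
Position of 5 (3) > position of 0 (0). Must reorder: 5 must now come before 0.
Run Kahn's algorithm (break ties by smallest node id):
  initial in-degrees: [1, 3, 3, 1, 1, 0, 1]
  ready (indeg=0): [5]
  pop 5: indeg[0]->0; indeg[1]->2; indeg[2]->2 | ready=[0] | order so far=[5]
  pop 0: indeg[4]->0 | ready=[4] | order so far=[5, 0]
  pop 4: indeg[1]->1; indeg[2]->1; indeg[3]->0; indeg[6]->0 | ready=[3, 6] | order so far=[5, 0, 4]
  pop 3: indeg[2]->0 | ready=[2, 6] | order so far=[5, 0, 4, 3]
  pop 2: no out-edges | ready=[6] | order so far=[5, 0, 4, 3, 2]
  pop 6: indeg[1]->0 | ready=[1] | order so far=[5, 0, 4, 3, 2, 6]
  pop 1: no out-edges | ready=[] | order so far=[5, 0, 4, 3, 2, 6, 1]
  Result: [5, 0, 4, 3, 2, 6, 1]

Answer: [5, 0, 4, 3, 2, 6, 1]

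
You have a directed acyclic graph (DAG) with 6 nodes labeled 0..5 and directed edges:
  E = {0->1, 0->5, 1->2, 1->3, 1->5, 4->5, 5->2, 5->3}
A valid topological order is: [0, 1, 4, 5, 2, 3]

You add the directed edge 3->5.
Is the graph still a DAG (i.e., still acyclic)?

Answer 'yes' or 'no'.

Answer: no

Derivation:
Given toposort: [0, 1, 4, 5, 2, 3]
Position of 3: index 5; position of 5: index 3
New edge 3->5: backward (u after v in old order)
Backward edge: old toposort is now invalid. Check if this creates a cycle.
Does 5 already reach 3? Reachable from 5: [2, 3, 5]. YES -> cycle!
Still a DAG? no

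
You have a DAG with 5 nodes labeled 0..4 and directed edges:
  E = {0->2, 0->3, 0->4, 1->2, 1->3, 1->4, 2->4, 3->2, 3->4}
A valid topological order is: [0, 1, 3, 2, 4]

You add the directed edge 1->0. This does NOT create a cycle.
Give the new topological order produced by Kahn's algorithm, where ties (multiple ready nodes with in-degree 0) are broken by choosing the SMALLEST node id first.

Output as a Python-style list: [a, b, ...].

Old toposort: [0, 1, 3, 2, 4]
Added edge: 1->0
Position of 1 (1) > position of 0 (0). Must reorder: 1 must now come before 0.
Run Kahn's algorithm (break ties by smallest node id):
  initial in-degrees: [1, 0, 3, 2, 4]
  ready (indeg=0): [1]
  pop 1: indeg[0]->0; indeg[2]->2; indeg[3]->1; indeg[4]->3 | ready=[0] | order so far=[1]
  pop 0: indeg[2]->1; indeg[3]->0; indeg[4]->2 | ready=[3] | order so far=[1, 0]
  pop 3: indeg[2]->0; indeg[4]->1 | ready=[2] | order so far=[1, 0, 3]
  pop 2: indeg[4]->0 | ready=[4] | order so far=[1, 0, 3, 2]
  pop 4: no out-edges | ready=[] | order so far=[1, 0, 3, 2, 4]
  Result: [1, 0, 3, 2, 4]

Answer: [1, 0, 3, 2, 4]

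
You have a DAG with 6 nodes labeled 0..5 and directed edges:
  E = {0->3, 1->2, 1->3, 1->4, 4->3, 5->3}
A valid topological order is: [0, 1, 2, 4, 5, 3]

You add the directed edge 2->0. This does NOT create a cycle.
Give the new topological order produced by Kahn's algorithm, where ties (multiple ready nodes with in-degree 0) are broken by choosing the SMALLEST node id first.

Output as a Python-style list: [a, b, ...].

Answer: [1, 2, 0, 4, 5, 3]

Derivation:
Old toposort: [0, 1, 2, 4, 5, 3]
Added edge: 2->0
Position of 2 (2) > position of 0 (0). Must reorder: 2 must now come before 0.
Run Kahn's algorithm (break ties by smallest node id):
  initial in-degrees: [1, 0, 1, 4, 1, 0]
  ready (indeg=0): [1, 5]
  pop 1: indeg[2]->0; indeg[3]->3; indeg[4]->0 | ready=[2, 4, 5] | order so far=[1]
  pop 2: indeg[0]->0 | ready=[0, 4, 5] | order so far=[1, 2]
  pop 0: indeg[3]->2 | ready=[4, 5] | order so far=[1, 2, 0]
  pop 4: indeg[3]->1 | ready=[5] | order so far=[1, 2, 0, 4]
  pop 5: indeg[3]->0 | ready=[3] | order so far=[1, 2, 0, 4, 5]
  pop 3: no out-edges | ready=[] | order so far=[1, 2, 0, 4, 5, 3]
  Result: [1, 2, 0, 4, 5, 3]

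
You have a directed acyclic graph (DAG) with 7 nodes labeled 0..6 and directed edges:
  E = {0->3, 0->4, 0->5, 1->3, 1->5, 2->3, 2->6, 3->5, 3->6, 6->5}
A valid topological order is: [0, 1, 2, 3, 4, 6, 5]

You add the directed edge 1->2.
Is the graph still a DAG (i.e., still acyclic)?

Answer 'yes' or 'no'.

Given toposort: [0, 1, 2, 3, 4, 6, 5]
Position of 1: index 1; position of 2: index 2
New edge 1->2: forward
Forward edge: respects the existing order. Still a DAG, same toposort still valid.
Still a DAG? yes

Answer: yes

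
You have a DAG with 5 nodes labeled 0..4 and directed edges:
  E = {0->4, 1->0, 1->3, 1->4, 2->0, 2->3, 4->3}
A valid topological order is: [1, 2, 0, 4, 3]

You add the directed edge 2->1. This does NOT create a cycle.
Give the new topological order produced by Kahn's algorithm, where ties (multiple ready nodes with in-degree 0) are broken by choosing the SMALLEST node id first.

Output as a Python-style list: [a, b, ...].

Old toposort: [1, 2, 0, 4, 3]
Added edge: 2->1
Position of 2 (1) > position of 1 (0). Must reorder: 2 must now come before 1.
Run Kahn's algorithm (break ties by smallest node id):
  initial in-degrees: [2, 1, 0, 3, 2]
  ready (indeg=0): [2]
  pop 2: indeg[0]->1; indeg[1]->0; indeg[3]->2 | ready=[1] | order so far=[2]
  pop 1: indeg[0]->0; indeg[3]->1; indeg[4]->1 | ready=[0] | order so far=[2, 1]
  pop 0: indeg[4]->0 | ready=[4] | order so far=[2, 1, 0]
  pop 4: indeg[3]->0 | ready=[3] | order so far=[2, 1, 0, 4]
  pop 3: no out-edges | ready=[] | order so far=[2, 1, 0, 4, 3]
  Result: [2, 1, 0, 4, 3]

Answer: [2, 1, 0, 4, 3]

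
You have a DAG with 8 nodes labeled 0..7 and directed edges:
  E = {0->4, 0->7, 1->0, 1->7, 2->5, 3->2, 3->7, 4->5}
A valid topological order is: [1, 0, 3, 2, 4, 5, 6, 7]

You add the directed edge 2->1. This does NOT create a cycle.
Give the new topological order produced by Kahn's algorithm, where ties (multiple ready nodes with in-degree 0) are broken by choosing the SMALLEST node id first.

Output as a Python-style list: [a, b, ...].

Answer: [3, 2, 1, 0, 4, 5, 6, 7]

Derivation:
Old toposort: [1, 0, 3, 2, 4, 5, 6, 7]
Added edge: 2->1
Position of 2 (3) > position of 1 (0). Must reorder: 2 must now come before 1.
Run Kahn's algorithm (break ties by smallest node id):
  initial in-degrees: [1, 1, 1, 0, 1, 2, 0, 3]
  ready (indeg=0): [3, 6]
  pop 3: indeg[2]->0; indeg[7]->2 | ready=[2, 6] | order so far=[3]
  pop 2: indeg[1]->0; indeg[5]->1 | ready=[1, 6] | order so far=[3, 2]
  pop 1: indeg[0]->0; indeg[7]->1 | ready=[0, 6] | order so far=[3, 2, 1]
  pop 0: indeg[4]->0; indeg[7]->0 | ready=[4, 6, 7] | order so far=[3, 2, 1, 0]
  pop 4: indeg[5]->0 | ready=[5, 6, 7] | order so far=[3, 2, 1, 0, 4]
  pop 5: no out-edges | ready=[6, 7] | order so far=[3, 2, 1, 0, 4, 5]
  pop 6: no out-edges | ready=[7] | order so far=[3, 2, 1, 0, 4, 5, 6]
  pop 7: no out-edges | ready=[] | order so far=[3, 2, 1, 0, 4, 5, 6, 7]
  Result: [3, 2, 1, 0, 4, 5, 6, 7]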